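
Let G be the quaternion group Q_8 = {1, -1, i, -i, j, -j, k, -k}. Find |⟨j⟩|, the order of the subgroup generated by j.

4

Computing powers of j: the smallest k with (j)^k = e is k = 4.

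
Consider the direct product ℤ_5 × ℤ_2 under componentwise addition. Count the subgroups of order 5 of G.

|G| = 10 and 5 | 10, so subgroups of order 5 are possible by Lagrange.
The subgroups of order 5 are: {(0,0), (1,0), (2,0), (3,0), (4,0)}.
So G has 1 subgroup of order 5.

1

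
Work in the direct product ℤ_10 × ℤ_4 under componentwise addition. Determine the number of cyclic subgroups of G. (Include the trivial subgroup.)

12

Group the elements of G by the cyclic subgroup they generate; each cyclic subgroup of order d accounts for φ(d) elements.
Cyclic subgroups by order — order 1: 1; order 2: 3; order 4: 2; order 5: 1; order 10: 3; order 20: 2.
Total: 12.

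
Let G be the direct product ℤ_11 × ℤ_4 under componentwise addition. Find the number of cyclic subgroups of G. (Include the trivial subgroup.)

6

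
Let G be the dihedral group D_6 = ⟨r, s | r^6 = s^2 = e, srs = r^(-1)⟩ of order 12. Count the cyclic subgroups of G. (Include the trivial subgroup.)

10

Each element a generates a cyclic subgroup ⟨a⟩; distinct elements may generate the same one (a cyclic group of order d has φ(d) generators).
Cyclic subgroups by order — order 1: 1; order 2: 7; order 3: 1; order 6: 1.
Total: 10.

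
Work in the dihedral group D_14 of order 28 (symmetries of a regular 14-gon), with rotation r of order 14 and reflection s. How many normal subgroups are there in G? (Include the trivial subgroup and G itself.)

7

G has 28 subgroups. Checking conjugation-invariance by order — order 1: 1/1 normal; order 2: 1/15 normal; order 4: 0/7 normal; order 7: 1/1 normal; order 14: 3/3 normal; order 28: 1/1 normal.
Total normal subgroups: 7.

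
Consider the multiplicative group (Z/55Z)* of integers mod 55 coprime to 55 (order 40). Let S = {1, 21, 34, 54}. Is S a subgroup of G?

|S| = 4 divides |G| = 40, consistent with Lagrange.
S contains the identity, every element's inverse is in S, and S is closed under ·: it is a subgroup.

Yes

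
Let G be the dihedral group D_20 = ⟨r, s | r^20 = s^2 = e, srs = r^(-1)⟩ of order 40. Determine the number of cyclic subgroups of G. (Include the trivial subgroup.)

26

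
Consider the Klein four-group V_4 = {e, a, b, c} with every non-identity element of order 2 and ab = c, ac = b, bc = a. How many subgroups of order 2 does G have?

|G| = 4 and 2 | 4, so subgroups of order 2 are possible by Lagrange.
The subgroups of order 2 are: {e, a}; {e, b}; {e, c}.
So G has 3 subgroups of order 2.

3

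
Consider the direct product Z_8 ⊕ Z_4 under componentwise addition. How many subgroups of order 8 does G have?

|G| = 32 and 8 | 32, so subgroups of order 8 are possible by Lagrange.
The subgroups of order 8 are: {(0,0), (0,1), (0,2), (0,3), (4,0), (4,1), (4,2), (4,3)}; {(0,0), (0,2), (2,0), (2,2), (4,0), (4,2), (6,0), (6,2)}; {(0,0), (0,2), (2,1), (2,3), (4,0), (4,2), (6,1), (6,3)}; {(0,0), (1,0), (2,0), (3,0), (4,0), (5,0), (6,0), (7,0)}; … (7 in all).
So G has 7 subgroups of order 8.

7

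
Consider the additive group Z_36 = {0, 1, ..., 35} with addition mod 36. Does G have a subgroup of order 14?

14 does not divide |G| = 36, so by Lagrange no subgroup of order 14 exists.

No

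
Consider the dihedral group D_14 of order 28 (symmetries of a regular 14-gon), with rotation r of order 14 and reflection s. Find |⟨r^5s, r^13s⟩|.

|⟨r^5s⟩| = 2 and |⟨r^13s⟩| = 2, so |H| is a multiple of lcm(2, 2) = 2 and divides |G| = 28.
Closing under the operation: H = {e, r^2, r^4, r^6, r^8, r^10, r^12, rs, r^3s, r^5s, r^7s, r^9s, r^11s, r^13s}, so |H| = 14.

14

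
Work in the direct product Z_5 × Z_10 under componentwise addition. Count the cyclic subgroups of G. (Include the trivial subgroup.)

14

Each element a generates a cyclic subgroup ⟨a⟩; distinct elements may generate the same one (a cyclic group of order d has φ(d) generators).
Cyclic subgroups by order — order 1: 1; order 2: 1; order 5: 6; order 10: 6.
Total: 14.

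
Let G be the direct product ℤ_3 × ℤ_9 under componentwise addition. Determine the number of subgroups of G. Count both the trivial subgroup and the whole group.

|G| = 27, so by Lagrange every subgroup order divides 27. Divisors: 1, 3, 9, 27.
Subgroups by order — order 1: 1; order 3: 4; order 9: 4; order 27: 1.
Total: 1 + 4 + 4 + 1 = 10.

10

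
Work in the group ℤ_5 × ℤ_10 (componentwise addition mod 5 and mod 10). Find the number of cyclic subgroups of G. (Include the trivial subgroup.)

14

Group the elements of G by the cyclic subgroup they generate; each cyclic subgroup of order d accounts for φ(d) elements.
Cyclic subgroups by order — order 1: 1; order 2: 1; order 5: 6; order 10: 6.
Total: 14.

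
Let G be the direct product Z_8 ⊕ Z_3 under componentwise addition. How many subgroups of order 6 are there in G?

|G| = 24 and 6 | 24, so subgroups of order 6 are possible by Lagrange.
The subgroups of order 6 are: {(0,0), (0,1), (0,2), (4,0), (4,1), (4,2)}.
So G has 1 subgroup of order 6.

1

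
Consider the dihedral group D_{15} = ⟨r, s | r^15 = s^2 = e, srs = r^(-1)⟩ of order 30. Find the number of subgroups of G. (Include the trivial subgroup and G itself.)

|G| = 30, so by Lagrange every subgroup order divides 30. Divisors: 1, 2, 3, 5, 6, 10, 15, 30.
Subgroups by order — order 1: 1; order 2: 15; order 3: 1; order 5: 1; order 6: 5; order 10: 3; order 15: 1; order 30: 1.
Total: 1 + 15 + 1 + 1 + 5 + 3 + 1 + 1 = 28.

28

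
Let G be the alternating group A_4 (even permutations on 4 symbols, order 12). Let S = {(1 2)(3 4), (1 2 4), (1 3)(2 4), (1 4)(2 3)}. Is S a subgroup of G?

The identity e ∉ S, so S is not a subgroup.

No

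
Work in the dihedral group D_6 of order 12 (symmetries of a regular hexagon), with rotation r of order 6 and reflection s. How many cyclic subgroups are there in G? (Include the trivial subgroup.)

A cyclic subgroup of order d is generated by each of its φ(d) elements of order d, so the cyclic subgroups of order d number (#elements of order d)/φ(d).
Cyclic subgroups by order — order 1: 1; order 2: 7; order 3: 1; order 6: 1.
Total: 10.

10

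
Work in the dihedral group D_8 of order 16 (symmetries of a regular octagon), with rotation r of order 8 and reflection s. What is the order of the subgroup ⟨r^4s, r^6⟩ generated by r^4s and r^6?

8

|⟨r^4s⟩| = 2 and |⟨r^6⟩| = 4, so |H| is a multiple of lcm(2, 4) = 4 and divides |G| = 16.
Closing under the operation: H = {e, r^2, r^4, r^6, s, r^2s, r^4s, r^6s}, so |H| = 8.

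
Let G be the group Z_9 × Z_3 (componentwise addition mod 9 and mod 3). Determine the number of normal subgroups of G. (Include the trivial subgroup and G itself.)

G is abelian, so every subgroup is normal.
G has 10 subgroups in total, hence 10 normal subgroups.

10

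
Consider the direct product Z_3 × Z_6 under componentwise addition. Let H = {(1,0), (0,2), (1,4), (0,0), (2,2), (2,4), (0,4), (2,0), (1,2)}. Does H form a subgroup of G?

Yes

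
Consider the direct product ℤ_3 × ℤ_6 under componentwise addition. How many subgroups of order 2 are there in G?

|G| = 18 and 2 | 18, so subgroups of order 2 are possible by Lagrange.
The subgroups of order 2 are: {(0,0), (0,3)}.
So G has 1 subgroup of order 2.

1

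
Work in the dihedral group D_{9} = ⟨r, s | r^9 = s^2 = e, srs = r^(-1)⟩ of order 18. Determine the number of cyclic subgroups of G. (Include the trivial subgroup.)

Each element a generates a cyclic subgroup ⟨a⟩; distinct elements may generate the same one (a cyclic group of order d has φ(d) generators).
Cyclic subgroups by order — order 1: 1; order 2: 9; order 3: 1; order 9: 1.
Total: 12.

12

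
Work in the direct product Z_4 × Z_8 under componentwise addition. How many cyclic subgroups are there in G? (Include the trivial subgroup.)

14

A cyclic subgroup of order d is generated by each of its φ(d) elements of order d, so the cyclic subgroups of order d number (#elements of order d)/φ(d).
Cyclic subgroups by order — order 1: 1; order 2: 3; order 4: 6; order 8: 4.
Total: 14.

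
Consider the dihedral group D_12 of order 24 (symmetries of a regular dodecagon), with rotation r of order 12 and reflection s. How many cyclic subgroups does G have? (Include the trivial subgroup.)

A cyclic subgroup of order d is generated by each of its φ(d) elements of order d, so the cyclic subgroups of order d number (#elements of order d)/φ(d).
Cyclic subgroups by order — order 1: 1; order 2: 13; order 3: 1; order 4: 1; order 6: 1; order 12: 1.
Total: 18.

18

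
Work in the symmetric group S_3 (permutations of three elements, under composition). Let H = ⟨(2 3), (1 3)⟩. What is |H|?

|⟨(2 3)⟩| = 2 and |⟨(1 3)⟩| = 2, so |H| is a multiple of lcm(2, 2) = 2 and divides |G| = 6.
Closing {(2 3), (1 3)} under the group operation gives all of G, so |H| = 6.

6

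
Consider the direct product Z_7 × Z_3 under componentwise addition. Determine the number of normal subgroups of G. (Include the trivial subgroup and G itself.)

4

G is abelian, so every subgroup is normal.
G has 4 subgroups in total, hence 4 normal subgroups.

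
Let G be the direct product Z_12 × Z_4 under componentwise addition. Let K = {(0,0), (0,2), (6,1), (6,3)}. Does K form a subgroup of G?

Yes

|K| = 4 divides |G| = 48, consistent with Lagrange.
K contains the identity, every element's inverse is in K, and K is closed under +: it is a subgroup.
In fact K = ⟨(6,1)⟩.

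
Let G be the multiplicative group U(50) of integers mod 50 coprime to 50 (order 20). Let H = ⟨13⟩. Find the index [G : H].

|⟨13⟩| = 20 and |G| = 20.
By Lagrange, [G : H] = |G|/|H| = 20/20 = 1.

1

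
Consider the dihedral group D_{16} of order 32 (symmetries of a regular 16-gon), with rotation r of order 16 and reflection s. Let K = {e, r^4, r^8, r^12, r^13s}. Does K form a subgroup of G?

|K| = 5 does not divide |G| = 32, so by Lagrange K is not a subgroup.

No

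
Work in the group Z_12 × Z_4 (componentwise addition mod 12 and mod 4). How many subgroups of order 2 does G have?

3

|G| = 48 and 2 | 48, so subgroups of order 2 are possible by Lagrange.
The subgroups of order 2 are: {(0,0), (0,2)}; {(0,0), (6,0)}; {(0,0), (6,2)}.
So G has 3 subgroups of order 2.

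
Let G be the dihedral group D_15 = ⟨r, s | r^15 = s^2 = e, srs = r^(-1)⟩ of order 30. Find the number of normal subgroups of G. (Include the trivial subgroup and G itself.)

G has 28 subgroups. Checking conjugation-invariance by order — order 1: 1/1 normal; order 2: 0/15 normal; order 3: 1/1 normal; order 5: 1/1 normal; order 6: 0/5 normal; order 10: 0/3 normal; order 15: 1/1 normal; order 30: 1/1 normal.
Total normal subgroups: 5.

5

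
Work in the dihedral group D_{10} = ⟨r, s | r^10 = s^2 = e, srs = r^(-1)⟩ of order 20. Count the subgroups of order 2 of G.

|G| = 20 and 2 | 20, so subgroups of order 2 are possible by Lagrange.
The subgroups of order 2 are: {e, r^2s}; {e, r^3s}; {e, r^4s}; {e, r^5}; … (11 in all).
So G has 11 subgroups of order 2.

11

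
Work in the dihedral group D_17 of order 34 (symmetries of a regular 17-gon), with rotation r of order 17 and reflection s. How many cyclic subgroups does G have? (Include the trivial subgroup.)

19

Each element a generates a cyclic subgroup ⟨a⟩; distinct elements may generate the same one (a cyclic group of order d has φ(d) generators).
Cyclic subgroups by order — order 1: 1; order 2: 17; order 17: 1.
Total: 19.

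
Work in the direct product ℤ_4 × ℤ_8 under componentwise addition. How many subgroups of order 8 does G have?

7

|G| = 32 and 8 | 32, so subgroups of order 8 are possible by Lagrange.
The subgroups of order 8 are: {(0,0), (0,1), (0,2), (0,3), (0,4), (0,5), (0,6), (0,7)}; {(0,0), (0,2), (0,4), (0,6), (2,0), (2,2), (2,4), (2,6)}; {(0,0), (0,2), (0,4), (0,6), (2,1), (2,3), (2,5), (2,7)}; {(0,0), (0,4), (1,0), (1,4), (2,0), (2,4), (3,0), (3,4)}; … (7 in all).
So G has 7 subgroups of order 8.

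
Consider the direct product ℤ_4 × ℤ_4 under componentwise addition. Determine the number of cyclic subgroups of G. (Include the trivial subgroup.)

10

Group the elements of G by the cyclic subgroup they generate; each cyclic subgroup of order d accounts for φ(d) elements.
Cyclic subgroups by order — order 1: 1; order 2: 3; order 4: 6.
Total: 10.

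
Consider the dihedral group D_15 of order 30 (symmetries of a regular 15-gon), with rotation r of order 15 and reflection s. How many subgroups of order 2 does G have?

15

|G| = 30 and 2 | 30, so subgroups of order 2 are possible by Lagrange.
The subgroups of order 2 are: {e, r^10s}; {e, r^11s}; {e, r^12s}; {e, r^13s}; … (15 in all).
So G has 15 subgroups of order 2.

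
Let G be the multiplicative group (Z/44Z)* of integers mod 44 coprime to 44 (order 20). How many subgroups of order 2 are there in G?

3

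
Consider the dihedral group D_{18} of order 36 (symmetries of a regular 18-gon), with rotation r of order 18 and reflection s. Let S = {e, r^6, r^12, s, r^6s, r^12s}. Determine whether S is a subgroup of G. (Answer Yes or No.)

Yes

|S| = 6 divides |G| = 36, consistent with Lagrange.
S contains the identity, every element's inverse is in S, and S is closed under ·: it is a subgroup.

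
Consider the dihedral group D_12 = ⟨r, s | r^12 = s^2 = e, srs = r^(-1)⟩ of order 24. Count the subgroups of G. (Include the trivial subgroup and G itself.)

34

|G| = 24, so by Lagrange every subgroup order divides 24. Divisors: 1, 2, 3, 4, 6, 8, 12, 24.
Subgroups by order — order 1: 1; order 2: 13; order 3: 1; order 4: 7; order 6: 5; order 8: 3; order 12: 3; order 24: 1.
Total: 1 + 13 + 1 + 7 + 5 + 3 + 3 + 1 = 34.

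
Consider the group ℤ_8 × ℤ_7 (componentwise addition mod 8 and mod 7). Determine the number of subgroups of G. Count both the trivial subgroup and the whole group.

|G| = 56, so by Lagrange every subgroup order divides 56. Divisors: 1, 2, 4, 7, 8, 14, 28, 56.
Subgroups by order — order 1: 1; order 2: 1; order 4: 1; order 7: 1; order 8: 1; order 14: 1; order 28: 1; order 56: 1.
Total: 1 + 1 + 1 + 1 + 1 + 1 + 1 + 1 = 8.

8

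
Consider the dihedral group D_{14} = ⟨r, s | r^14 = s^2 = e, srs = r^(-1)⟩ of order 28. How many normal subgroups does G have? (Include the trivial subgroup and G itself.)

G has 28 subgroups. Checking conjugation-invariance by order — order 1: 1/1 normal; order 2: 1/15 normal; order 4: 0/7 normal; order 7: 1/1 normal; order 14: 3/3 normal; order 28: 1/1 normal.
Total normal subgroups: 7.

7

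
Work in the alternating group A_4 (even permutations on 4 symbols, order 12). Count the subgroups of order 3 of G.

4

|G| = 12 and 3 | 12, so subgroups of order 3 are possible by Lagrange.
The subgroups of order 3 are: {e, (1 2 3), (1 3 2)}; {e, (1 2 4), (1 4 2)}; {e, (1 3 4), (1 4 3)}; {e, (2 3 4), (2 4 3)}.
So G has 4 subgroups of order 3.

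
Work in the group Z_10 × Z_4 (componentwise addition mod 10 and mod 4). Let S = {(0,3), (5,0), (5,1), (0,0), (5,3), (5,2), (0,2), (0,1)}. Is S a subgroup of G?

Yes

|S| = 8 divides |G| = 40, consistent with Lagrange.
S contains the identity, every element's inverse is in S, and S is closed under +: it is a subgroup.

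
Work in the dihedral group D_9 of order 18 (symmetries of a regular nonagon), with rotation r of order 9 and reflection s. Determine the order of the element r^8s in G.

2

Computing powers of r^8s: the smallest k with (r^8s)^k = e is k = 2.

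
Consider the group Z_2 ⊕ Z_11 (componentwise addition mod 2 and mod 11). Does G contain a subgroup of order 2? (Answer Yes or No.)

2 | 22. A subgroup of order 2 is {(0,0), (1,0)}.

Yes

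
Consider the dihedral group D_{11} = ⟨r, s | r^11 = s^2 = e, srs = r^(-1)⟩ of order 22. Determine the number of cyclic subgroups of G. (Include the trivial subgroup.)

A cyclic subgroup of order d is generated by each of its φ(d) elements of order d, so the cyclic subgroups of order d number (#elements of order d)/φ(d).
Cyclic subgroups by order — order 1: 1; order 2: 11; order 11: 1.
Total: 13.

13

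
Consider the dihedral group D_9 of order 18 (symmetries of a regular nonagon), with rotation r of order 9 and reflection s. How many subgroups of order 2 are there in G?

9

|G| = 18 and 2 | 18, so subgroups of order 2 are possible by Lagrange.
The subgroups of order 2 are: {e, r^2s}; {e, r^3s}; {e, r^4s}; {e, r^5s}; … (9 in all).
So G has 9 subgroups of order 2.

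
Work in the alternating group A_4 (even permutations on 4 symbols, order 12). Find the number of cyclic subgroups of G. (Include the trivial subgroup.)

8

A cyclic subgroup of order d is generated by each of its φ(d) elements of order d, so the cyclic subgroups of order d number (#elements of order d)/φ(d).
Cyclic subgroups by order — order 1: 1; order 2: 3; order 3: 4.
Total: 8.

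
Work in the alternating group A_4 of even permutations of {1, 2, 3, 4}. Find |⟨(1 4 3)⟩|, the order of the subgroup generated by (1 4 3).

Computing powers of (1 4 3): the smallest k with ((1 4 3))^k = e is k = 3.

3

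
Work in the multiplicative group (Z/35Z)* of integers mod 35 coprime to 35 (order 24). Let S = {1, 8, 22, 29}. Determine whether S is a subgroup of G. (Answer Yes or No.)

|S| = 4 divides |G| = 24, consistent with Lagrange.
S contains the identity, every element's inverse is in S, and S is closed under ·: it is a subgroup.
In fact S = ⟨8⟩.

Yes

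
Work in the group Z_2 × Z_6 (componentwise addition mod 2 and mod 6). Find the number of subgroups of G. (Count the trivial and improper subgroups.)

|G| = 12, so by Lagrange every subgroup order divides 12. Divisors: 1, 2, 3, 4, 6, 12.
Subgroups by order — order 1: 1; order 2: 3; order 3: 1; order 4: 1; order 6: 3; order 12: 1.
Total: 1 + 3 + 1 + 1 + 3 + 1 = 10.

10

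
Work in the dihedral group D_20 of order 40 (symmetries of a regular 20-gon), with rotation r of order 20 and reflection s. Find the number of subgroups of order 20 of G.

|G| = 40 and 20 | 40, so subgroups of order 20 are possible by Lagrange.
The subgroups of order 20 are: {e, r, r^2, r^3, r^4, r^5, r^6, r^7, r^8, r^9, r^10, r^11, r^12, r^13, r^14, r^15, r^16, r^17, r^18, r^19}; {e, r^2, r^4, r^6, r^8, r^10, r^12, r^14, r^16, r^18, s, r^2s, r^4s, r^6s, r^8s, r^10s, r^12s, r^14s, r^16s, r^18s}; {e, r^2, r^4, r^6, r^8, r^10, r^12, r^14, r^16, r^18, rs, r^3s, r^5s, r^7s, r^9s, r^11s, r^13s, r^15s, r^17s, r^19s}.
So G has 3 subgroups of order 20.

3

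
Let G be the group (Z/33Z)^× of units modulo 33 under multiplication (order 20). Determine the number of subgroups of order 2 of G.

|G| = 20 and 2 | 20, so subgroups of order 2 are possible by Lagrange.
The subgroups of order 2 are: {1, 10}; {1, 23}; {1, 32}.
So G has 3 subgroups of order 2.

3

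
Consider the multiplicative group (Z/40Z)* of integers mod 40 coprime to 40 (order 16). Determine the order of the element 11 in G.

2

Compute successive powers of 11 mod 40: 11, 1; 11^2 ≡ 1 (mod 40).
So |⟨11⟩| = 2.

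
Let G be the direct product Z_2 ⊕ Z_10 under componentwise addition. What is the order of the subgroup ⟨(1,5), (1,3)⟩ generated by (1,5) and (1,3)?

|⟨(1,5)⟩| = 2 and |⟨(1,3)⟩| = 10, so |H| is a multiple of lcm(2, 10) = 10 and divides |G| = 20.
Closing under the operation: H = {(0,0), (0,2), (0,4), (0,6), (0,8), (1,1), (1,3), (1,5), (1,7), (1,9)}, so |H| = 10.

10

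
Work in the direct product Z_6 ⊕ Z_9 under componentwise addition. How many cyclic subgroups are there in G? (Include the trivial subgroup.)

16

Each element a generates a cyclic subgroup ⟨a⟩; distinct elements may generate the same one (a cyclic group of order d has φ(d) generators).
Cyclic subgroups by order — order 1: 1; order 2: 1; order 3: 4; order 6: 4; order 9: 3; order 18: 3.
Total: 16.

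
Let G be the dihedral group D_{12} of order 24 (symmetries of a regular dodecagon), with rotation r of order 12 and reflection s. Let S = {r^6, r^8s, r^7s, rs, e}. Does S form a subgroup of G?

|S| = 5 does not divide |G| = 24, so by Lagrange S is not a subgroup.

No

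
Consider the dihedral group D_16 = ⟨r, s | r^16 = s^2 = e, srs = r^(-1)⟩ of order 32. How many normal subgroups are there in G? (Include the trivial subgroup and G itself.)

8

G has 36 subgroups. Checking conjugation-invariance by order — order 1: 1/1 normal; order 2: 1/17 normal; order 4: 1/9 normal; order 8: 1/5 normal; order 16: 3/3 normal; order 32: 1/1 normal.
Total normal subgroups: 8.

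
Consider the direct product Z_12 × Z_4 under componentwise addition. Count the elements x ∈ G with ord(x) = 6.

6

An element (a,b) has order lcm(ord(a), ord(b)); count pairs with lcm equal to 6.
Enumerating gives 6 such elements.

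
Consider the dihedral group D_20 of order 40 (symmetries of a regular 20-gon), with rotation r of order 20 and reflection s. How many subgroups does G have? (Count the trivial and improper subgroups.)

|G| = 40, so by Lagrange every subgroup order divides 40. Divisors: 1, 2, 4, 5, 8, 10, 20, 40.
Subgroups by order — order 1: 1; order 2: 21; order 4: 11; order 5: 1; order 8: 5; order 10: 5; order 20: 3; order 40: 1.
Total: 1 + 21 + 11 + 1 + 5 + 5 + 3 + 1 = 48.

48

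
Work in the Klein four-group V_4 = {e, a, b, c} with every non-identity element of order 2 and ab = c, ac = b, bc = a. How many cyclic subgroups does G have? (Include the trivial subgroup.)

4

A cyclic subgroup of order d is generated by each of its φ(d) elements of order d, so the cyclic subgroups of order d number (#elements of order d)/φ(d).
Cyclic subgroups by order — order 1: 1; order 2: 3.
Total: 4.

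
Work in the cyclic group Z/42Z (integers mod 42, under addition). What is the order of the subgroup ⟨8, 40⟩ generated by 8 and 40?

21

|⟨8⟩| = 21 and |⟨40⟩| = 21, so |H| is a multiple of lcm(21, 21) = 21 and divides |G| = 42.
Closing under the operation: H = {0, 2, 4, 6, 8, 10, 12, 14, 16, 18, 20, 22, 24, 26, 28, 30, 32, 34, 36, 38, 40}, so |H| = 21.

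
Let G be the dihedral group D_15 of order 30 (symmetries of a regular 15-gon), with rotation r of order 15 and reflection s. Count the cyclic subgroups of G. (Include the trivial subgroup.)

Each element a generates a cyclic subgroup ⟨a⟩; distinct elements may generate the same one (a cyclic group of order d has φ(d) generators).
Cyclic subgroups by order — order 1: 1; order 2: 15; order 3: 1; order 5: 1; order 15: 1.
Total: 19.

19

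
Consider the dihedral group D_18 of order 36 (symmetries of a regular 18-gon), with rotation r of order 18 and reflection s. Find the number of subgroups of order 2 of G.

19

|G| = 36 and 2 | 36, so subgroups of order 2 are possible by Lagrange.
The subgroups of order 2 are: {e, r^10s}; {e, r^11s}; {e, r^12s}; {e, r^13s}; … (19 in all).
So G has 19 subgroups of order 2.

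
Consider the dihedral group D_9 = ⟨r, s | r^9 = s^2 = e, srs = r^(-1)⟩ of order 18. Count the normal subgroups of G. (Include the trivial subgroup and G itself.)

4

G has 16 subgroups. Checking conjugation-invariance by order — order 1: 1/1 normal; order 2: 0/9 normal; order 3: 1/1 normal; order 6: 0/3 normal; order 9: 1/1 normal; order 18: 1/1 normal.
Total normal subgroups: 4.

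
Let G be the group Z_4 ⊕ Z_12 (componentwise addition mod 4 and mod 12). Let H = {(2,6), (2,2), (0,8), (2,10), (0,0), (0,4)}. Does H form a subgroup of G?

|H| = 6 divides |G| = 48, consistent with Lagrange.
H contains the identity, every element's inverse is in H, and H is closed under +: it is a subgroup.
In fact H = ⟨(2,2)⟩.

Yes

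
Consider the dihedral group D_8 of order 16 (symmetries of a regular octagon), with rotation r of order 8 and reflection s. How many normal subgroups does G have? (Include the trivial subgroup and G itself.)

7

G has 19 subgroups. Checking conjugation-invariance by order — order 1: 1/1 normal; order 2: 1/9 normal; order 4: 1/5 normal; order 8: 3/3 normal; order 16: 1/1 normal.
Total normal subgroups: 7.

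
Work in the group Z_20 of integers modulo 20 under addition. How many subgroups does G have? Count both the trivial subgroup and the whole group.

Subgroups of the cyclic group Z_20 correspond bijectively to divisors of 20.
Divisors of 20: 1, 2, 4, 5, 10, 20.
So Z_20 has 6 subgroups.

6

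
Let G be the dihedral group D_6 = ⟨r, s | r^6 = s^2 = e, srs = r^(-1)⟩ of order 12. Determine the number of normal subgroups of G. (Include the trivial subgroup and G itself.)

7

G has 16 subgroups. Checking conjugation-invariance by order — order 1: 1/1 normal; order 2: 1/7 normal; order 3: 1/1 normal; order 4: 0/3 normal; order 6: 3/3 normal; order 12: 1/1 normal.
Total normal subgroups: 7.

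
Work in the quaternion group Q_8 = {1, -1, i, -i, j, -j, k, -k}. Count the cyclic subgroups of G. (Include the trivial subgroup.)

A cyclic subgroup of order d is generated by each of its φ(d) elements of order d, so the cyclic subgroups of order d number (#elements of order d)/φ(d).
Cyclic subgroups by order — order 1: 1; order 2: 1; order 4: 3.
Total: 5.

5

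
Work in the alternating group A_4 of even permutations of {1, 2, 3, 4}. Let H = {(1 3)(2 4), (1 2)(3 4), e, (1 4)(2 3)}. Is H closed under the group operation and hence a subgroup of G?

Yes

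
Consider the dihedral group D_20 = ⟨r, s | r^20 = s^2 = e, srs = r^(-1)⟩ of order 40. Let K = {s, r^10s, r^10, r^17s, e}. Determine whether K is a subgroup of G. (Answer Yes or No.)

Closure fails: s · r^17s = r^3 ∉ K. So K is not a subgroup.

No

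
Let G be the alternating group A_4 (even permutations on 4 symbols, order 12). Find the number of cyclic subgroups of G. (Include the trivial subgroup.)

8

Group the elements of G by the cyclic subgroup they generate; each cyclic subgroup of order d accounts for φ(d) elements.
Cyclic subgroups by order — order 1: 1; order 2: 3; order 3: 4.
Total: 8.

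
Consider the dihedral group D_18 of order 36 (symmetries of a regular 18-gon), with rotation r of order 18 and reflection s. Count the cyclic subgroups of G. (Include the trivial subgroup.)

A cyclic subgroup of order d is generated by each of its φ(d) elements of order d, so the cyclic subgroups of order d number (#elements of order d)/φ(d).
Cyclic subgroups by order — order 1: 1; order 2: 19; order 3: 1; order 6: 1; order 9: 1; order 18: 1.
Total: 24.

24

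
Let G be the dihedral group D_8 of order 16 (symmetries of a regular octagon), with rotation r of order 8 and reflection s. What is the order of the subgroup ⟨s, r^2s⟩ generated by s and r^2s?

|⟨s⟩| = 2 and |⟨r^2s⟩| = 2, so |H| is a multiple of lcm(2, 2) = 2 and divides |G| = 16.
Closing under the operation: H = {e, r^2, r^4, r^6, s, r^2s, r^4s, r^6s}, so |H| = 8.

8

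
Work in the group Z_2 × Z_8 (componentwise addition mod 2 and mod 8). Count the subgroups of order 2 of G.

3

|G| = 16 and 2 | 16, so subgroups of order 2 are possible by Lagrange.
The subgroups of order 2 are: {(0,0), (0,4)}; {(0,0), (1,0)}; {(0,0), (1,4)}.
So G has 3 subgroups of order 2.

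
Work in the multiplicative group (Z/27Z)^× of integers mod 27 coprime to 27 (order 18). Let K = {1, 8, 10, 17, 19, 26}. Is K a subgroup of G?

|K| = 6 divides |G| = 18, consistent with Lagrange.
K contains the identity, every element's inverse is in K, and K is closed under ·: it is a subgroup.
In fact K = ⟨17⟩.

Yes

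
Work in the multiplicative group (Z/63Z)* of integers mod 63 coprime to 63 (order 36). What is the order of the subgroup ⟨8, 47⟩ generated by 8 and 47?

12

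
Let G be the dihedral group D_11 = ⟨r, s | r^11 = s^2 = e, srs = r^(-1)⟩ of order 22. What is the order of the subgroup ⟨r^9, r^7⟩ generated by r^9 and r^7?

11

|⟨r^9⟩| = 11 and |⟨r^7⟩| = 11, so |H| is a multiple of lcm(11, 11) = 11 and divides |G| = 22.
Closing under the operation: H = {e, r, r^2, r^3, r^4, r^5, r^6, r^7, r^8, r^9, r^10}, so |H| = 11.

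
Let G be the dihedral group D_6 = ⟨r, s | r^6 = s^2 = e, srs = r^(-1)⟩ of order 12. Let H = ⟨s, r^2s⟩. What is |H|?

6

|⟨s⟩| = 2 and |⟨r^2s⟩| = 2, so |H| is a multiple of lcm(2, 2) = 2 and divides |G| = 12.
Closing under the operation: H = {e, r^2, r^4, s, r^2s, r^4s}, so |H| = 6.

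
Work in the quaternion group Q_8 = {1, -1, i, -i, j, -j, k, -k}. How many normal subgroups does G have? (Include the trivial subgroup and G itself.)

6

G has 6 subgroups. Checking conjugation-invariance by order — order 1: 1/1 normal; order 2: 1/1 normal; order 4: 3/3 normal; order 8: 1/1 normal.
Total normal subgroups: 6.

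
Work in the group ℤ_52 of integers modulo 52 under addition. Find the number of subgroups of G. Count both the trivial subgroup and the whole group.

Subgroups of the cyclic group ℤ_52 correspond bijectively to divisors of 52.
Divisors of 52: 1, 2, 4, 13, 26, 52.
So ℤ_52 has 6 subgroups.

6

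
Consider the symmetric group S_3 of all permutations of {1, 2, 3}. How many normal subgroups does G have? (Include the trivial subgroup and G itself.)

G has 6 subgroups. Checking conjugation-invariance by order — order 1: 1/1 normal; order 2: 0/3 normal; order 3: 1/1 normal; order 6: 1/1 normal.
Total normal subgroups: 3.

3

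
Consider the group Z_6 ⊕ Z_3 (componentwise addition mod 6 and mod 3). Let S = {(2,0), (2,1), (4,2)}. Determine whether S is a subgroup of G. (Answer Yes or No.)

The identity (0,0) ∉ S, so S is not a subgroup.

No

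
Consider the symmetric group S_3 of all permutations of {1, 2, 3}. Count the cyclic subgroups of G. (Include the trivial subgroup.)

5

Each element a generates a cyclic subgroup ⟨a⟩; distinct elements may generate the same one (a cyclic group of order d has φ(d) generators).
Cyclic subgroups by order — order 1: 1; order 2: 3; order 3: 1.
Total: 5.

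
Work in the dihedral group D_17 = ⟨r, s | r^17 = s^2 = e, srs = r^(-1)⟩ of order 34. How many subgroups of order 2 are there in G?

17

|G| = 34 and 2 | 34, so subgroups of order 2 are possible by Lagrange.
The subgroups of order 2 are: {e, r^10s}; {e, r^11s}; {e, r^12s}; {e, r^13s}; … (17 in all).
So G has 17 subgroups of order 2.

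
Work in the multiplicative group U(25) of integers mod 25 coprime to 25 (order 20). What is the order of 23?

20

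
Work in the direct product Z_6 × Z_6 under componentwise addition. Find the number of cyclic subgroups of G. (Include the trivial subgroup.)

20

Each element a generates a cyclic subgroup ⟨a⟩; distinct elements may generate the same one (a cyclic group of order d has φ(d) generators).
Cyclic subgroups by order — order 1: 1; order 2: 3; order 3: 4; order 6: 12.
Total: 20.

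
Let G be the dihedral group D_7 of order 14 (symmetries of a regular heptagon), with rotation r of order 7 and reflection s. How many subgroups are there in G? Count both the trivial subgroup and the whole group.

|G| = 14, so by Lagrange every subgroup order divides 14. Divisors: 1, 2, 7, 14.
Subgroups by order — order 1: 1; order 2: 7; order 7: 1; order 14: 1.
Total: 1 + 7 + 1 + 1 = 10.

10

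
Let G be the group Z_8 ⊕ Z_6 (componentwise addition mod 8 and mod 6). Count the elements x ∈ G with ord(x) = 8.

An element (a,b) has order lcm(ord(a), ord(b)); count pairs with lcm equal to 8.
Enumerating gives 8 such elements.

8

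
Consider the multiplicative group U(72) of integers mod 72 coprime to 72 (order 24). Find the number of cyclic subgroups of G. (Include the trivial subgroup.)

16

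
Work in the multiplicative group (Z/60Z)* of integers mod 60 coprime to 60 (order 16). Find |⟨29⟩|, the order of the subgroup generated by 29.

Compute successive powers of 29 mod 60: 29, 1; 29^2 ≡ 1 (mod 60).
So |⟨29⟩| = 2.

2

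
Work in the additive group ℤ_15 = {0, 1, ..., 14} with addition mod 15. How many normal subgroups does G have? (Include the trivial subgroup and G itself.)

4

G is abelian, so every subgroup is normal.
G has 4 subgroups in total, hence 4 normal subgroups.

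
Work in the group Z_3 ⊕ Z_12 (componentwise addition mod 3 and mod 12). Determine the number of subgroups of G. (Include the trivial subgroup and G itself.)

18

|G| = 36, so by Lagrange every subgroup order divides 36. Divisors: 1, 2, 3, 4, 6, 9, 12, 18, 36.
Subgroups by order — order 1: 1; order 2: 1; order 3: 4; order 4: 1; order 6: 4; order 9: 1; order 12: 4; order 18: 1; order 36: 1.
Total: 1 + 1 + 4 + 1 + 4 + 1 + 4 + 1 + 1 = 18.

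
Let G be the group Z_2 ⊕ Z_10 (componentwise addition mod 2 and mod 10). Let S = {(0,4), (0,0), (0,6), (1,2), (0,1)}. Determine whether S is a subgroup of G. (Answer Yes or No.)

No

(0,1) ∈ S but its inverse (0,9) ∉ S, so S is not a subgroup.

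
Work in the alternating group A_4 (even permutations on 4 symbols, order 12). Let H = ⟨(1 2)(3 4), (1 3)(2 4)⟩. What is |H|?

|⟨(1 2)(3 4)⟩| = 2 and |⟨(1 3)(2 4)⟩| = 2, so |H| is a multiple of lcm(2, 2) = 2 and divides |G| = 12.
Closing under the operation: H = {e, (1 2)(3 4), (1 3)(2 4), (1 4)(2 3)}, so |H| = 4.

4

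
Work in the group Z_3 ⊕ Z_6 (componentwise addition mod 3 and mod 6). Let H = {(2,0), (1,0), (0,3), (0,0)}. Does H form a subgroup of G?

No

|H| = 4 does not divide |G| = 18, so by Lagrange H is not a subgroup.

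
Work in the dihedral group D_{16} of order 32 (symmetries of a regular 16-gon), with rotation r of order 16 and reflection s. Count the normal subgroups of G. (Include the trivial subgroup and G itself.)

G has 36 subgroups. Checking conjugation-invariance by order — order 1: 1/1 normal; order 2: 1/17 normal; order 4: 1/9 normal; order 8: 1/5 normal; order 16: 3/3 normal; order 32: 1/1 normal.
Total normal subgroups: 8.

8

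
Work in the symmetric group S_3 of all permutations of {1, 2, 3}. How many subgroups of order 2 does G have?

3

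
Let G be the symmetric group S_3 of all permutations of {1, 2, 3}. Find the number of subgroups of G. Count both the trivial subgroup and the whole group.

|G| = 6, so by Lagrange every subgroup order divides 6. Divisors: 1, 2, 3, 6.
Subgroups by order — order 1: 1; order 2: 3; order 3: 1; order 6: 1.
Total: 1 + 3 + 1 + 1 = 6.

6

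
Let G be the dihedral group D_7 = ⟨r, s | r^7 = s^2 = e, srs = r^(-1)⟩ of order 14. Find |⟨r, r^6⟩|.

7

|⟨r⟩| = 7 and |⟨r^6⟩| = 7, so |H| is a multiple of lcm(7, 7) = 7 and divides |G| = 14.
Closing under the operation: H = {e, r, r^2, r^3, r^4, r^5, r^6}, so |H| = 7.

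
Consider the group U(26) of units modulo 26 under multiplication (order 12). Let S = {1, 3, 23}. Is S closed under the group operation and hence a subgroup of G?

3 ∈ S but its inverse 9 ∉ S, so S is not a subgroup.

No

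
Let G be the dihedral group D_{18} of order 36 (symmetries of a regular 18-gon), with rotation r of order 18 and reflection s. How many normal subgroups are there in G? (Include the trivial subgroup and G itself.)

9

G has 45 subgroups. Checking conjugation-invariance by order — order 1: 1/1 normal; order 2: 1/19 normal; order 3: 1/1 normal; order 4: 0/9 normal; order 6: 1/7 normal; order 9: 1/1 normal; order 12: 0/3 normal; order 18: 3/3 normal; order 36: 1/1 normal.
Total normal subgroups: 9.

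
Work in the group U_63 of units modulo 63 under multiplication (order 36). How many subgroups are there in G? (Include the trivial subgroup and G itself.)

|G| = 36, so by Lagrange every subgroup order divides 36. Divisors: 1, 2, 3, 4, 6, 9, 12, 18, 36.
Subgroups by order — order 1: 1; order 2: 3; order 3: 4; order 4: 1; order 6: 12; order 9: 1; order 12: 4; order 18: 3; order 36: 1.
Total: 1 + 3 + 4 + 1 + 12 + 1 + 4 + 3 + 1 = 30.

30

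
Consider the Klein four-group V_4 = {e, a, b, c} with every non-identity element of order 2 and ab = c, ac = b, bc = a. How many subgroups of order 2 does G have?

|G| = 4 and 2 | 4, so subgroups of order 2 are possible by Lagrange.
The subgroups of order 2 are: {e, a}; {e, b}; {e, c}.
So G has 3 subgroups of order 2.

3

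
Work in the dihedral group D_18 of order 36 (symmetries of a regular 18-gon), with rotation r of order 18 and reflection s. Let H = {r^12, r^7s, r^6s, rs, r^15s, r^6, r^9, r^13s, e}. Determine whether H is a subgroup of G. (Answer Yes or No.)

Closure fails: r^9 · r^7s = r^16s ∉ H. So H is not a subgroup.

No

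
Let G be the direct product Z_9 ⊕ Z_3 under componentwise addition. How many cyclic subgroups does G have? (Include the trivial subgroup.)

8

Each element a generates a cyclic subgroup ⟨a⟩; distinct elements may generate the same one (a cyclic group of order d has φ(d) generators).
Cyclic subgroups by order — order 1: 1; order 3: 4; order 9: 3.
Total: 8.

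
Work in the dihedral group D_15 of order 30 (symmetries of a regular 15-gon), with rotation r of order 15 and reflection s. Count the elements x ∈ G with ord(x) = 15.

The elements of order 15 are: r, r^2, r^4, r^7, r^8, r^11, r^13, r^14.
That's 8.

8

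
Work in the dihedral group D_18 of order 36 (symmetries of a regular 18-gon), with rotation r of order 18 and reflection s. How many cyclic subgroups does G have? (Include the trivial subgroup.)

24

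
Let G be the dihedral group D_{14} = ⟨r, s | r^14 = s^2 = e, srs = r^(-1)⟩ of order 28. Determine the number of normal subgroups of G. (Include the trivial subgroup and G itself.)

G has 28 subgroups. Checking conjugation-invariance by order — order 1: 1/1 normal; order 2: 1/15 normal; order 4: 0/7 normal; order 7: 1/1 normal; order 14: 3/3 normal; order 28: 1/1 normal.
Total normal subgroups: 7.

7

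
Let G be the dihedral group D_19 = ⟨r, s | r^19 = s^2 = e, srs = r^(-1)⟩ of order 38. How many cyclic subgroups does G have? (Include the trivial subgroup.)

21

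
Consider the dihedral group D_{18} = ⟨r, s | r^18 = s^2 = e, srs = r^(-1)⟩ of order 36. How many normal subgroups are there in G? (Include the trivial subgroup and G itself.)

9

G has 45 subgroups. Checking conjugation-invariance by order — order 1: 1/1 normal; order 2: 1/19 normal; order 3: 1/1 normal; order 4: 0/9 normal; order 6: 1/7 normal; order 9: 1/1 normal; order 12: 0/3 normal; order 18: 3/3 normal; order 36: 1/1 normal.
Total normal subgroups: 9.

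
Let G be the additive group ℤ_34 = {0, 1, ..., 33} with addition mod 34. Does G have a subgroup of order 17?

Yes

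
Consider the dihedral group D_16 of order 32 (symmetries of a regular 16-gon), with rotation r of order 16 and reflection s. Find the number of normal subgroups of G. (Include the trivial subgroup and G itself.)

G has 36 subgroups. Checking conjugation-invariance by order — order 1: 1/1 normal; order 2: 1/17 normal; order 4: 1/9 normal; order 8: 1/5 normal; order 16: 3/3 normal; order 32: 1/1 normal.
Total normal subgroups: 8.

8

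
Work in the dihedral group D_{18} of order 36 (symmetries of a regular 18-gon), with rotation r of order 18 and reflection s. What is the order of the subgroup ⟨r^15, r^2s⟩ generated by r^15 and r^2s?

|⟨r^15⟩| = 6 and |⟨r^2s⟩| = 2, so |H| is a multiple of lcm(6, 2) = 6 and divides |G| = 36.
Closing under the operation: H = {e, r^3, r^6, r^9, r^12, r^15, r^2s, r^5s, r^8s, r^11s, r^14s, r^17s}, so |H| = 12.

12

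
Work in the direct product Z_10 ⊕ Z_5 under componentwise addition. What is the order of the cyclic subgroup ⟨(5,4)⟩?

10

The order of (5,4) in Z_10 × Z_5 is lcm(ord(5) in Z_10, ord(4) in Z_5).
ord(5) = 2 and ord(4) = 5, so |⟨(5,4)⟩| = lcm(2, 5) = 10.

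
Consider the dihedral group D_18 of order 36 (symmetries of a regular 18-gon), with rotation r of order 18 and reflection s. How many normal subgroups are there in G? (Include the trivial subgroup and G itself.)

G has 45 subgroups. Checking conjugation-invariance by order — order 1: 1/1 normal; order 2: 1/19 normal; order 3: 1/1 normal; order 4: 0/9 normal; order 6: 1/7 normal; order 9: 1/1 normal; order 12: 0/3 normal; order 18: 3/3 normal; order 36: 1/1 normal.
Total normal subgroups: 9.

9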